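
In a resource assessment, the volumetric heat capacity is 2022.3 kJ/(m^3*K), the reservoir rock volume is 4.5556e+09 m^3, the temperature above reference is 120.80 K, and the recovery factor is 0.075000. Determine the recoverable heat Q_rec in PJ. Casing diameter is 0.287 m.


Step 1: Q_s = Vr*rhoc*dT/1e12 = 4.5556e+09*2022.3*120.8/1e12 = 1112.905 PJ
Step 2: Q_rec = Q_s * RF = 1112.905 * 0.075 = 83.468 PJ
Q_rec = 83.468 PJ


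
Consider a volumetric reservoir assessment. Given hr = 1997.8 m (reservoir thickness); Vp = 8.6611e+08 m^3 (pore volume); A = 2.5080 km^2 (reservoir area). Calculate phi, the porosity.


phi = Vp / (A * 1e6 * hr)
phi = 8.6611e+08 / (2.5080 * 1e6 * 1997.8)
phi = 0.17286


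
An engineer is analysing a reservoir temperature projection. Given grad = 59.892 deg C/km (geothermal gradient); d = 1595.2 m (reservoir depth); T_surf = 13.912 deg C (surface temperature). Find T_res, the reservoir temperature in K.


T_res = T_surf + grad * d / 1000
T_res = 13.912 + 59.892 * 1595.2 / 1000
T_res = 109.4517 deg C
Convert to K: 109.4517 + 273.15 = 382.60 K
T_res = 382.60 K


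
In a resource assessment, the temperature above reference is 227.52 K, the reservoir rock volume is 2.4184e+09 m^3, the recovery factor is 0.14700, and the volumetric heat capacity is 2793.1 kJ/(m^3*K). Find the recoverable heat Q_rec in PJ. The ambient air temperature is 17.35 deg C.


Step 1: Q_s = Vr*rhoc*dT/1e12 = 2.4184e+09*2793.1*227.52/1e12 = 1536.860 PJ
Step 2: Q_rec = Q_s * RF = 1536.860 * 0.147 = 225.92 PJ
Q_rec = 225.92 PJ


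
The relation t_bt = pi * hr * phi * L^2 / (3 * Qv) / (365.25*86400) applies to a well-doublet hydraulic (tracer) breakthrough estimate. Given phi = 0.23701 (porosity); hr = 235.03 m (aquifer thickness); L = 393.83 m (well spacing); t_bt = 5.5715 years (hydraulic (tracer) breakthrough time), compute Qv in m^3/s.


Qv = pi*hr*phi*L^2 / (3*t_bt*365.25*86400)
Qv = pi*235.03*0.23701*393.83^2 / (3*5.5715*365.25*86400)
Qv = 0.051459 m^3/s


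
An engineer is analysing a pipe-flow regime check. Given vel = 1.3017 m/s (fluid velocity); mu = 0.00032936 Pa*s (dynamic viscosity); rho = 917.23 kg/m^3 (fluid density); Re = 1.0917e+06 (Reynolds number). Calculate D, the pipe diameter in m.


D = Re * mu / (rho * vel)
D = 1.0917e+06 * 0.00032936 / (917.23 * 1.3017)
D = 0.30115 m


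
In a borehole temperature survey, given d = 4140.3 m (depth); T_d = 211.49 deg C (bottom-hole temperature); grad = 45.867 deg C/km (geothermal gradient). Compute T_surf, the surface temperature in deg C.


T_surf = T_d - grad * d / 1000
T_surf = 211.49 - 45.867 * 4140.3 / 1000
T_surf = 21.587 deg C


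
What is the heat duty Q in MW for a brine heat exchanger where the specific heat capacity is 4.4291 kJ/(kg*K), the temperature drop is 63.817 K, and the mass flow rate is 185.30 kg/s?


Q = mdot * cp * dT / 1000
Q = 185.30 * 4.4291 * 63.817 / 1000
Q = 52.375 MW


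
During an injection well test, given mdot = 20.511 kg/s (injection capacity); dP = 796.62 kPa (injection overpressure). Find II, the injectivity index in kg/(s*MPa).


II = mdot * 1000 / dP
II = 20.511 * 1000 / 796.62
II = 25.748 kg/(s*MPa)


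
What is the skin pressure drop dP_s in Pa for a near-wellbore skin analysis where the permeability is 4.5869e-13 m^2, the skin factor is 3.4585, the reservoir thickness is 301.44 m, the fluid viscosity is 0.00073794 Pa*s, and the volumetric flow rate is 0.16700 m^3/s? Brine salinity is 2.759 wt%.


dP_s = S * q * mu / (2*pi*k*hr) / 1000
dP_s = 3.4585 * 0.16700 * 0.00073794 / (2*pi*4.5869e-13*301.44) / 1000
dP_s = 490.5974 kPa
Convert: 490.5974 kPa * 1000.0 = 4.9060e+05 Pa
dP_s = 4.9060e+05 Pa


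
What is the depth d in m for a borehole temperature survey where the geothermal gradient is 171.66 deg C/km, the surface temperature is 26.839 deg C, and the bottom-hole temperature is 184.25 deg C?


d = (T_d - T_surf) / grad * 1000
d = (184.25 - 26.839) / 171.66 * 1000
d = 916.99 m


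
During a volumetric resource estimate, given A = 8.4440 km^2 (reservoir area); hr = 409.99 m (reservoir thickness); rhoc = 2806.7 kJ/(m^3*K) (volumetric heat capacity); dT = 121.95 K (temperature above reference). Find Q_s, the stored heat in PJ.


Step 1: Vr = A*1e6*hr = 8.444*1e6*409.99 = 3.461956e+09 m^3
Step 2: Q_s = Vr*rhoc*dT/1e12 = 3.461956e+09*2806.7*121.95/1e12 = 1184.9 PJ
Q_s = 1184.9 PJ


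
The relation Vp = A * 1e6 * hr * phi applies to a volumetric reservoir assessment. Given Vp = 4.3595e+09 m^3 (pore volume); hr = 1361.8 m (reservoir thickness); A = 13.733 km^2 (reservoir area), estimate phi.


phi = Vp / (A * 1e6 * hr)
phi = 4.3595e+09 / (13.733 * 1e6 * 1361.8)
phi = 0.23311


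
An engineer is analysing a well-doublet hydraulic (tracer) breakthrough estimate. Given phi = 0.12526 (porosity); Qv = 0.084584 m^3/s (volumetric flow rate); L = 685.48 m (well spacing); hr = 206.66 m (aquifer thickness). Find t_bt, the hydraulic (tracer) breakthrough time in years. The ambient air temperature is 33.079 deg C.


t_bt = pi * hr * phi * L^2 / (3 * Qv) / (365.25*86400)
t_bt = pi * 206.66 * 0.12526 * 685.48^2 / (3 * 0.084584) / (365.25*86400)
t_bt = 4.7719 years


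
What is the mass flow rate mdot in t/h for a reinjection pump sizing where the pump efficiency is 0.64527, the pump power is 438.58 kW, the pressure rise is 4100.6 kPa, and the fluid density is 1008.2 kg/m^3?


mdot = P_pump * rho * eta / dP
mdot = 438.58 * 1008.2 * 0.64527 / 4100.6
mdot = 69.58083 kg/s
Convert: 69.58083 kg/s * 3.6 = 250.49 t/h
mdot = 250.49 t/h


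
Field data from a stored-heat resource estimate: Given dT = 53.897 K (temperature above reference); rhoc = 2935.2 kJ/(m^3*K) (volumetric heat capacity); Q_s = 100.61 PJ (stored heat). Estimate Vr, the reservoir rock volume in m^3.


Vr = Q_s * 1e12 / (rhoc * dT)
Vr = 100.61 * 1e12 / (2935.2 * 53.897)
Vr = 6.3597e+08 m^3


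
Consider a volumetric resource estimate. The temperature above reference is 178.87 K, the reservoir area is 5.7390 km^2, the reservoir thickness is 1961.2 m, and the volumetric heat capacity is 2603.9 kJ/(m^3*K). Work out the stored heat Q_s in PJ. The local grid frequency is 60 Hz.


Step 1: Vr = A*1e6*hr = 5.739*1e6*1961.2 = 1.125533e+10 m^3
Step 2: Q_s = Vr*rhoc*dT/1e12 = 1.125533e+10*2603.9*178.87/1e12 = 5242.3 PJ
Q_s = 5242.3 PJ


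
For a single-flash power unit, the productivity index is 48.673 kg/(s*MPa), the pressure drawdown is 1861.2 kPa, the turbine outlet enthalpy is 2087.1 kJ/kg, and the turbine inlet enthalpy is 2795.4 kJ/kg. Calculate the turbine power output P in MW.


Step 1: mdot = PI * dP / 1000 = 48.673 * 1861.2 / 1000 = 90.59019 kg/s
Step 2: P = mdot*(h_in - h_out)/1000 = 90.59019*(2795.4 - 2087.1)/1000 = 64.165 MW
P = 64.165 MW


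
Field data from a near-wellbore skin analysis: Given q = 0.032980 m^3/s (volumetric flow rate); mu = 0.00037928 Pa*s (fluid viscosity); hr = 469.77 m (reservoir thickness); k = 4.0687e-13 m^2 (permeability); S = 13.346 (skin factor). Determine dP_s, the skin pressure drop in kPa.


dP_s = S * q * mu / (2*pi*k*hr) / 1000
dP_s = 13.346 * 0.032980 * 0.00037928 / (2*pi*4.0687e-13*469.77) / 1000
dP_s = 139.01 kPa


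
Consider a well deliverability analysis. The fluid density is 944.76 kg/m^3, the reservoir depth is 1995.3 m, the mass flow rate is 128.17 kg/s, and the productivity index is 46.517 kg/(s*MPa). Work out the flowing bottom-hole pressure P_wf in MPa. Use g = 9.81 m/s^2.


Step 1: P_i = rho*g*h/1e6 = 944.76*9.81*1995.3/1e6 = 18.49263 MPa
Step 2: P_wf = P_i - mdot/PI = 18.49263 - 128.17/46.517 = 15.737 MPa
P_wf = 15.737 MPa


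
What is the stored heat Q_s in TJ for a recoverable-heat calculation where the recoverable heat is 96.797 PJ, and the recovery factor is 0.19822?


Q_s = Q_rec / RF
Q_s = 96.797 / 0.19822
Q_s = 488.3311 PJ
Convert: 488.3311 PJ * 1000.0 = 4.8833e+05 TJ
Q_s = 4.8833e+05 TJ


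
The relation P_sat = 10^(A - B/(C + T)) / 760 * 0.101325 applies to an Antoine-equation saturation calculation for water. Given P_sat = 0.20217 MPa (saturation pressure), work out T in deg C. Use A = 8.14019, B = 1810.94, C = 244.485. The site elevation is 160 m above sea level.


T = B / (A - log10(P_sat * 760 / 0.101325)) - C
T = 1810.94 / (8.14019 - log10(0.20217 * 760 / 0.101325)) - 244.485
T = 120.67 deg C


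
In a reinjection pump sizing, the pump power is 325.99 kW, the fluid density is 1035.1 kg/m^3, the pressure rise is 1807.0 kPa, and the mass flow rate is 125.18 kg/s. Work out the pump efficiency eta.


eta = mdot * dP / (rho * P_pump)
eta = 125.18 * 1807.0 / (1035.1 * 325.99)
eta = 0.67036


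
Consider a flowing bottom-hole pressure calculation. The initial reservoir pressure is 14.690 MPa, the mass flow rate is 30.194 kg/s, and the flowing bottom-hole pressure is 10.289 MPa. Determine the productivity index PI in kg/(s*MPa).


PI = mdot / (P_i - P_wf)
PI = 30.194 / (14.690 - 10.289)
PI = 6.8607 kg/(s*MPa)


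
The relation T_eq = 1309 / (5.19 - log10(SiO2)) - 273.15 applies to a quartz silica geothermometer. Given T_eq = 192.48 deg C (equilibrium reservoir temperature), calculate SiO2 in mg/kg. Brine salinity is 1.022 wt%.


SiO2 = 10^(5.19 - 1309/(T_eq + 273.15))
SiO2 = 10^(5.19 - 1309/(192.48 + 273.15))
SiO2 = 239.20 mg/kg


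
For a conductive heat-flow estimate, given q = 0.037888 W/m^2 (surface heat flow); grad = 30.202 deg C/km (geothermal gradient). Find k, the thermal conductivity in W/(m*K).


k = q * 1000 / grad
k = 0.037888 * 1000 / 30.202
k = 1.2545 W/(m*K)


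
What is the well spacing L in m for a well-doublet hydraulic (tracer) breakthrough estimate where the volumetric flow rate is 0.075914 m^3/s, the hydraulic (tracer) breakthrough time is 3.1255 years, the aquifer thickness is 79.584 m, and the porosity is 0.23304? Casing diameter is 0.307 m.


L = sqrt(t_bt*365.25*86400*3*Qv / (pi*hr*phi))
L = sqrt(3.1255*365.25*86400*3*0.075914 / (pi*79.584*0.23304))
L = 620.91 m


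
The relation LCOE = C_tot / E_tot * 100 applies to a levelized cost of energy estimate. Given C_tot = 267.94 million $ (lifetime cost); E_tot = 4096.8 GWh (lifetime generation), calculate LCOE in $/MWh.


LCOE = C_tot / E_tot * 100
LCOE = 267.94 / 4096.8 * 100
LCOE = 6.540227 cents/kWh
Convert: 6.540227 cents/kWh * 10.0 = 65.402 $/MWh
LCOE = 65.402 $/MWh


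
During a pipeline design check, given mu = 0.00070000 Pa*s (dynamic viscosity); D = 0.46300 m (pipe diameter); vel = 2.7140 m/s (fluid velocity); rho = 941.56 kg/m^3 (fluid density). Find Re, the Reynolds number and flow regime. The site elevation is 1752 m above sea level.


Step 1: Re = rho*vel*D/mu = 941.56*2.714*0.463/0.0007 = 1.6902e+06
Step 2: Re = 1.6902e+06 > 4000, so flow is turbulent.
Re = 1.6902e+06 (turbulent)


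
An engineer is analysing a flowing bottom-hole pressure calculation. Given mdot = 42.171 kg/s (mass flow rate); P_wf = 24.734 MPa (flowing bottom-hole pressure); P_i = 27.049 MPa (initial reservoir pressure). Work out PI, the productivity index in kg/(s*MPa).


PI = mdot / (P_i - P_wf)
PI = 42.171 / (27.049 - 24.734)
PI = 18.216 kg/(s*MPa)


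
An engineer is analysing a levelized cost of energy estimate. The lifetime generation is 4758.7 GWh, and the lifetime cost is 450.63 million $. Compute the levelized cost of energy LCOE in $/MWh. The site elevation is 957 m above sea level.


LCOE = C_tot / E_tot * 100
LCOE = 450.63 / 4758.7 * 100
LCOE = 9.469603 cents/kWh
Convert: 9.469603 cents/kWh * 10.0 = 94.696 $/MWh
LCOE = 94.696 $/MWh


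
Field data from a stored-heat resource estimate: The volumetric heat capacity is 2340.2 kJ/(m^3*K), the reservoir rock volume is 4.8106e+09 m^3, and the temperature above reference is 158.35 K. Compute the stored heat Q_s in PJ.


Q_s = Vr * rhoc * dT / 1e12
Q_s = 4.8106e+09 * 2340.2 * 158.35 / 1e12
Q_s = 1782.7 PJ


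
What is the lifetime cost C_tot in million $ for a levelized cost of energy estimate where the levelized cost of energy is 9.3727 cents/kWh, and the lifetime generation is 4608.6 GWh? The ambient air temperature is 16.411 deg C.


C_tot = LCOE / 100 * E_tot
C_tot = 9.3727 / 100 * 4608.6
C_tot = 431.95 million $


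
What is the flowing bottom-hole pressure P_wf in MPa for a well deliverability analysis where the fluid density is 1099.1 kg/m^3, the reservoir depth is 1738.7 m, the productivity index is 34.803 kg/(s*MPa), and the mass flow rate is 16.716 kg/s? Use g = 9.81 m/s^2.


Step 1: P_i = rho*g*h/1e6 = 1099.1*9.81*1738.7/1e6 = 18.74696 MPa
Step 2: P_wf = P_i - mdot/PI = 18.74696 - 16.716/34.803 = 18.267 MPa
P_wf = 18.267 MPa


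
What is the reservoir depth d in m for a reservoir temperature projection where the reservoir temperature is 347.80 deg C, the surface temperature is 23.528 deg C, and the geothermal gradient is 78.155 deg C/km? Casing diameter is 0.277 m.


d = (T_res - T_surf) / grad * 1000
d = (347.80 - 23.528) / 78.155 * 1000
d = 4149.1 m


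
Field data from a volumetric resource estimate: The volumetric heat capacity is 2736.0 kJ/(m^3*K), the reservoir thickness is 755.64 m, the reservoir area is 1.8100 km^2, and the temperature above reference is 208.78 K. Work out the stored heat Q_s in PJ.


Step 1: Vr = A*1e6*hr = 1.81*1e6*755.64 = 1.367708e+09 m^3
Step 2: Q_s = Vr*rhoc*dT/1e12 = 1.367708e+09*2736.0*208.78/1e12 = 781.27 PJ
Q_s = 781.27 PJ


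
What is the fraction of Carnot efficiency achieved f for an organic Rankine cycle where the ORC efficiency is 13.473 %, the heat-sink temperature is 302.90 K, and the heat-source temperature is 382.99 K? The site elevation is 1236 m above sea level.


f = (eta_orc/100) / (1 - Tc/Th)
f = (13.473/100) / (1 - 302.90/382.99)
f = 0.64428


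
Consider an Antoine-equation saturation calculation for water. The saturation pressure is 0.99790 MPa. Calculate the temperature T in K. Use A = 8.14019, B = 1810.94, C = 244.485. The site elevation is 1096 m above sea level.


T = B / (A - log10(P_sat * 760 / 0.101325)) - C
T = 1810.94 / (8.14019 - log10(0.99790 * 760 / 0.101325)) - 244.485
T = 180.0198 deg C
Convert to K: 180.0198 + 273.15 = 453.17 K
T = 453.17 K


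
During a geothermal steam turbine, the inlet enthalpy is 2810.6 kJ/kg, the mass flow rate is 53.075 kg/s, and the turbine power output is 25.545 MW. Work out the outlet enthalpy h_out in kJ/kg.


h_out = h_in - P * 1000 / mdot
h_out = 2810.6 - 25.545 * 1000 / 53.075
h_out = 2329.3 kJ/kg


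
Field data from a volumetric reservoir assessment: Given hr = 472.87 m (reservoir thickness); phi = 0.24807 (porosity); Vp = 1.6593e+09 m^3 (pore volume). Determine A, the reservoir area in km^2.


A = Vp / (1e6 * hr * phi)
A = 1.6593e+09 / (1e6 * 472.87 * 0.24807)
A = 14.145 km^2


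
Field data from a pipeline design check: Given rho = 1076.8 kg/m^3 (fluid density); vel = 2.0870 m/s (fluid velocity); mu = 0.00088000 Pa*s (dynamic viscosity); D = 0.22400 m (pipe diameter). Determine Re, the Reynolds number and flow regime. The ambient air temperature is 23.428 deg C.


Step 1: Re = rho*vel*D/mu = 1076.8*2.087*0.224/0.00088 = 5.7204e+05
Step 2: Re = 5.7204e+05 > 4000, so flow is turbulent.
Re = 5.7204e+05 (turbulent)


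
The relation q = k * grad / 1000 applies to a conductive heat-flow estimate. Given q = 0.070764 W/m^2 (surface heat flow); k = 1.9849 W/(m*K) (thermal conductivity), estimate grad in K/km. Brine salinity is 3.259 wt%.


grad = q * 1000 / k
grad = 0.070764 * 1000 / 1.9849
grad = 35.65117 deg C/km
Convert: 35.65117 deg C/km * 1.0 = 35.651 K/km
grad = 35.651 K/km


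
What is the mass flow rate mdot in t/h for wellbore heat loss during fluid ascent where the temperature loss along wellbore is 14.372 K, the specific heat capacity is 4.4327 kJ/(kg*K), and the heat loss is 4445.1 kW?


mdot = Q_loss / (cp * dT)
mdot = 4445.1 / (4.4327 * 14.372)
mdot = 69.77438 kg/s
Convert: 69.77438 kg/s * 3.6 = 251.19 t/h
mdot = 251.19 t/h


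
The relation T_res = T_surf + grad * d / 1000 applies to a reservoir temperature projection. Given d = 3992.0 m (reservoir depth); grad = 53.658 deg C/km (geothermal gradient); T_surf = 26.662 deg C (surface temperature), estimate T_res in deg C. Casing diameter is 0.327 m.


T_res = T_surf + grad * d / 1000
T_res = 26.662 + 53.658 * 3992.0 / 1000
T_res = 240.86 deg C


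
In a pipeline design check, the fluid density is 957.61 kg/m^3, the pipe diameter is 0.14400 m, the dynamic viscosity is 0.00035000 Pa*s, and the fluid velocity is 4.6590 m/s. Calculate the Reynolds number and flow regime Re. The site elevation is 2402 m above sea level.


Step 1: Re = rho*vel*D/mu = 957.61*4.659*0.144/0.00035 = 1.8356e+06
Step 2: Re = 1.8356e+06 > 4000, so flow is turbulent.
Re = 1.8356e+06 (turbulent)


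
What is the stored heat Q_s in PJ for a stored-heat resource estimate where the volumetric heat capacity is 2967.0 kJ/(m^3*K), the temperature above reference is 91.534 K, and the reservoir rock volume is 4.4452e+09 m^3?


Q_s = Vr * rhoc * dT / 1e12
Q_s = 4.4452e+09 * 2967.0 * 91.534 / 1e12
Q_s = 1207.2 PJ


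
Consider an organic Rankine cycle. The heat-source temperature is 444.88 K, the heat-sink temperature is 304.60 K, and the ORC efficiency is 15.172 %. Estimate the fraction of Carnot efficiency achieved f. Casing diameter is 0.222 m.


f = (eta_orc/100) / (1 - Tc/Th)
f = (15.172/100) / (1 - 304.60/444.88)
f = 0.48116


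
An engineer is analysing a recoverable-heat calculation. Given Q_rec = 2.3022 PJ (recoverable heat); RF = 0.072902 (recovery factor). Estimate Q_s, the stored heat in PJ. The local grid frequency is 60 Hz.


Q_s = Q_rec / RF
Q_s = 2.3022 / 0.072902
Q_s = 31.579 PJ


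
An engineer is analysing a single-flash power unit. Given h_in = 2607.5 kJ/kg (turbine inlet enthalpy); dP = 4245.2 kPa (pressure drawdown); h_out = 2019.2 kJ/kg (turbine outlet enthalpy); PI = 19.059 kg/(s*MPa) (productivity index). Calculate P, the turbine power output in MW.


Step 1: mdot = PI * dP / 1000 = 19.059 * 4245.2 / 1000 = 80.90927 kg/s
Step 2: P = mdot*(h_in - h_out)/1000 = 80.90927*(2607.5 - 2019.2)/1000 = 47.599 MW
P = 47.599 MW


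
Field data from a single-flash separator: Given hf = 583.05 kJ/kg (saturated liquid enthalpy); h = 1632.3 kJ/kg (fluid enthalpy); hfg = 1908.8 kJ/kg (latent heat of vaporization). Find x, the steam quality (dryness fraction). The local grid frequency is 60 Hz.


x = (h - hf) / hfg
x = (1632.3 - 583.05) / 1908.8
x = 0.54969


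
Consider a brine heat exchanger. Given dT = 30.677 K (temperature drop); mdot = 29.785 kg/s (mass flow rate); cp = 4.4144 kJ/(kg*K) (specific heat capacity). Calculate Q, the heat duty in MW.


Q = mdot * cp * dT / 1000
Q = 29.785 * 4.4144 * 30.677 / 1000
Q = 4.0335 MW


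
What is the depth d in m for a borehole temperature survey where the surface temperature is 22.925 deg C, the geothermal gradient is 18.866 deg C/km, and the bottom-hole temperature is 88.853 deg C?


d = (T_d - T_surf) / grad * 1000
d = (88.853 - 22.925) / 18.866 * 1000
d = 3494.5 m


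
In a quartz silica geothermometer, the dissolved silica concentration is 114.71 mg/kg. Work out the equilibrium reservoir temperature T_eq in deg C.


T_eq = 1309 / (5.19 - log10(SiO2)) - 273.15
T_eq = 1309 / (5.19 - log10(114.71)) - 273.15
T_eq = 145.01 deg C


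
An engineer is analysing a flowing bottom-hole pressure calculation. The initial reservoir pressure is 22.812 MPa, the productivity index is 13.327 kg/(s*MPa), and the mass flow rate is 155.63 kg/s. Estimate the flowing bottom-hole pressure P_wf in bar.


P_wf = P_i - mdot / PI
P_wf = 22.812 - 155.63 / 13.327
P_wf = 11.13420 MPa
Convert: 11.13420 MPa * 10.0 = 111.34 bar
P_wf = 111.34 bar


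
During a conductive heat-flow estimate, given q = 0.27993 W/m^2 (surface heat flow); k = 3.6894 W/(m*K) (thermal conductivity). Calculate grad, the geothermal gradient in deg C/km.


grad = q * 1000 / k
grad = 0.27993 * 1000 / 3.6894
grad = 75.874 deg C/km


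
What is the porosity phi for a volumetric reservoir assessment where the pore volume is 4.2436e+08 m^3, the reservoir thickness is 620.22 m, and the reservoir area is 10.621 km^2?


phi = Vp / (A * 1e6 * hr)
phi = 4.2436e+08 / (10.621 * 1e6 * 620.22)
phi = 0.064420


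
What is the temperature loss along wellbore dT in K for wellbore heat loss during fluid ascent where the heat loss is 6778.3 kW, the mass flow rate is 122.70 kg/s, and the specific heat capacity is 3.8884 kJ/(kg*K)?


dT = Q_loss / (mdot * cp)
dT = 6778.3 / (122.70 * 3.8884)
dT = 14.207 K


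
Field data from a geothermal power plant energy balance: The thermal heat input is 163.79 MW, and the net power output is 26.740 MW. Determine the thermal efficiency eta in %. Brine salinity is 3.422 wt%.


eta = W_net / Q_in * 100
eta = 26.740 / 163.79 * 100
eta = 16.326 %


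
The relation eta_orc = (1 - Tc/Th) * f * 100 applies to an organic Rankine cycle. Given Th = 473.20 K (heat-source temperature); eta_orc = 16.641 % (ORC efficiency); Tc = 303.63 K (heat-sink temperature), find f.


f = (eta_orc/100) / (1 - Tc/Th)
f = (16.641/100) / (1 - 303.63/473.20)
f = 0.46438


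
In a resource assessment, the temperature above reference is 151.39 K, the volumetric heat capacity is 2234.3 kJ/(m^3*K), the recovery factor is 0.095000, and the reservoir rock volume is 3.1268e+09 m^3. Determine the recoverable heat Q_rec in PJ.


Step 1: Q_s = Vr*rhoc*dT/1e12 = 3.1268e+09*2234.3*151.39/1e12 = 1057.642 PJ
Step 2: Q_rec = Q_s * RF = 1057.642 * 0.095 = 100.48 PJ
Q_rec = 100.48 PJ


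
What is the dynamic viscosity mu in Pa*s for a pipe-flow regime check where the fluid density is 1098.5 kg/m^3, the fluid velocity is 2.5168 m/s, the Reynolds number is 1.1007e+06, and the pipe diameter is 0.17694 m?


mu = rho * vel * D / Re
mu = 1098.5 * 2.5168 * 0.17694 / 1.1007e+06
mu = 0.00044443 Pa*s


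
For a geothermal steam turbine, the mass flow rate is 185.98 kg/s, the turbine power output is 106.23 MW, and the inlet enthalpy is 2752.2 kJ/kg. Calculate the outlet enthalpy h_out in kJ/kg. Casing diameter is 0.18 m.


h_out = h_in - P * 1000 / mdot
h_out = 2752.2 - 106.23 * 1000 / 185.98
h_out = 2181.0 kJ/kg


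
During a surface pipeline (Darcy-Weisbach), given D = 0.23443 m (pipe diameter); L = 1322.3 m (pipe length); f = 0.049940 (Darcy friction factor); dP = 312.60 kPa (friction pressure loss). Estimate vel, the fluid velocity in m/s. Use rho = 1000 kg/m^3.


vel = sqrt(dP*1000*2*D / (f*L*rho))
vel = sqrt(312.60*1000*2*0.23443 / (0.049940*1322.3*1000))
vel = 1.4898 m/s


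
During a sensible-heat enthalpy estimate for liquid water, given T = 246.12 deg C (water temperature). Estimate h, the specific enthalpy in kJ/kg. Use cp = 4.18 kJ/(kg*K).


h = cp * T
h = 4.18 * 246.12
h = 1028.8 kJ/kg


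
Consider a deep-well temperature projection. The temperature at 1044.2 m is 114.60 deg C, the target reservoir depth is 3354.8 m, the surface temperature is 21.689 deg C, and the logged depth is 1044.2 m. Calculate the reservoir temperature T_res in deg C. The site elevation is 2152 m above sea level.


Step 1: grad = (T_d1 - T_surf)/d1 * 1000 = (114.6 - 21.689)/1044.2 * 1000 = 88.97817 deg C/km
Step 2: T_res = T_surf + grad*d2/1000 = 21.689 + 88.97817*3354.8/1000 = 320.19 deg C
T_res = 320.19 deg C


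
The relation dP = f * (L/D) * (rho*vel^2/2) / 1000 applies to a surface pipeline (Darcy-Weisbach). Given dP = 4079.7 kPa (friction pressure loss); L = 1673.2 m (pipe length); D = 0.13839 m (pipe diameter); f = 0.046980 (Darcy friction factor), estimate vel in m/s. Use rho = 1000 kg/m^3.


vel = sqrt(dP*1000*2*D / (f*L*rho))
vel = sqrt(4079.7*1000*2*0.13839 / (0.046980*1673.2*1000))
vel = 3.7901 m/s


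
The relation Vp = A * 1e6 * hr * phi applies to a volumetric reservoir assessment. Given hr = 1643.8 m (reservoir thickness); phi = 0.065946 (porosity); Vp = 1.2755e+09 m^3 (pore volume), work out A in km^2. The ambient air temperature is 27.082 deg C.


A = Vp / (1e6 * hr * phi)
A = 1.2755e+09 / (1e6 * 1643.8 * 0.065946)
A = 11.766 km^2


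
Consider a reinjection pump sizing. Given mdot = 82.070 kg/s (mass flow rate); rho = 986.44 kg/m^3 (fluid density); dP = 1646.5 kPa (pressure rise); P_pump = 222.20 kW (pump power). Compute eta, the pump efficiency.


eta = mdot * dP / (rho * P_pump)
eta = 82.070 * 1646.5 / (986.44 * 222.20)
eta = 0.61650


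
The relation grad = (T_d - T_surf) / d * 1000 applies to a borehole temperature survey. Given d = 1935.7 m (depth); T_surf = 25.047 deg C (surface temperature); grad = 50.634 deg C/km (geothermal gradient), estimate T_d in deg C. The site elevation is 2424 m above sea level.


T_d = T_surf + grad * d / 1000
T_d = 25.047 + 50.634 * 1935.7 / 1000
T_d = 123.06 deg C


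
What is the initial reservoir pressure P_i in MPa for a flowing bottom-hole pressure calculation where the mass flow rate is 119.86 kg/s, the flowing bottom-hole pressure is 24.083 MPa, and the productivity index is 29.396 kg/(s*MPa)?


P_i = P_wf + mdot / PI
P_i = 24.083 + 119.86 / 29.396
P_i = 28.160 MPa


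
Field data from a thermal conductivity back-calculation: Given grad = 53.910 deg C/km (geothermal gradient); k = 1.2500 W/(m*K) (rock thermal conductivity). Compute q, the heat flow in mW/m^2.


q = k * grad / 1000
q = 1.2500 * 53.910 / 1000
q = 0.06738750 W/m^2
Convert: 0.06738750 W/m^2 * 1000.0 = 67.388 mW/m^2
q = 67.388 mW/m^2


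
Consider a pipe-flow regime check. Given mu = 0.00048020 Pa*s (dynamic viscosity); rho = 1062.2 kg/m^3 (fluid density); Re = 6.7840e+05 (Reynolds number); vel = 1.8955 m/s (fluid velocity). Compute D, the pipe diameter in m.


D = Re * mu / (rho * vel)
D = 6.7840e+05 * 0.00048020 / (1062.2 * 1.8955)
D = 0.16180 m


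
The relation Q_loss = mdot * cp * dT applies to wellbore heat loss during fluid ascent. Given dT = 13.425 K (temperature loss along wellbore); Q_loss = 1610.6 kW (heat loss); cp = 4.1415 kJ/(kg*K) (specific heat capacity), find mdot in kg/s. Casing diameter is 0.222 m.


mdot = Q_loss / (cp * dT)
mdot = 1610.6 / (4.1415 * 13.425)
mdot = 28.968 kg/s


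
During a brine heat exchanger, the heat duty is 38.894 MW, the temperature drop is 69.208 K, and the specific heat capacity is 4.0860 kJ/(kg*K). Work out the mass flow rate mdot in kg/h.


mdot = Q * 1000 / (cp * dT)
mdot = 38.894 * 1000 / (4.0860 * 69.208)
mdot = 137.5397 kg/s
Convert: 137.5397 kg/s * 3600.0 = 4.9514e+05 kg/h
mdot = 4.9514e+05 kg/h


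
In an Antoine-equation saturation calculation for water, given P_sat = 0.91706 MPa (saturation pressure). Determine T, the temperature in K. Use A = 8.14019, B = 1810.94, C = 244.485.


T = B / (A - log10(P_sat * 760 / 0.101325)) - C
T = 1810.94 / (8.14019 - log10(0.91706 * 760 / 0.101325)) - 244.485
T = 176.4000 deg C
Convert to K: 176.4000 + 273.15 = 449.55 K
T = 449.55 K


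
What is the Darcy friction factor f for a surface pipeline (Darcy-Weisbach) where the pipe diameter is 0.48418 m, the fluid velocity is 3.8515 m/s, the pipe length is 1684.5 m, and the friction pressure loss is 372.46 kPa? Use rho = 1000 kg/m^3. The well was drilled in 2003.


f = dP*1000 / ((L/D)*(rho*vel^2/2))
f = 372.46*1000 / ((1684.5/0.48418)*(1000*3.8515^2/2))
f = 0.014434


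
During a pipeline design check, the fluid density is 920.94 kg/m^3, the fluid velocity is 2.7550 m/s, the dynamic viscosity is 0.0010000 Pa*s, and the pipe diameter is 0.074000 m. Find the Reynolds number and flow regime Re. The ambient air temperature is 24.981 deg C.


Step 1: Re = rho*vel*D/mu = 920.94*2.755*0.074/0.001 = 1.8775e+05
Step 2: Re = 1.8775e+05 > 4000, so flow is turbulent.
Re = 1.8775e+05 (turbulent)


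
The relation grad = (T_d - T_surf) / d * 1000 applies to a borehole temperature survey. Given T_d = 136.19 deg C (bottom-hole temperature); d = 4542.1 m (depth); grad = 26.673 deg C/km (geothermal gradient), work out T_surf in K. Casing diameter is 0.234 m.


T_surf = T_d - grad * d / 1000
T_surf = 136.19 - 26.673 * 4542.1 / 1000
T_surf = 15.03857 deg C
Convert to K: 15.03857 + 273.15 = 288.19 K
T_surf = 288.19 K


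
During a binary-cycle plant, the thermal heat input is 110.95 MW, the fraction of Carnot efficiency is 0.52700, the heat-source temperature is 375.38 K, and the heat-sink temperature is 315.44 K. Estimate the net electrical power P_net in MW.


Step 1: eta = (1 - Tc/Th)*f = (1 - 315.44/375.38)*0.527 = 0.08415041
Step 2: P_net = eta * Q_in = 0.08415041 * 110.95 = 9.3365 MW
P_net = 9.3365 MW


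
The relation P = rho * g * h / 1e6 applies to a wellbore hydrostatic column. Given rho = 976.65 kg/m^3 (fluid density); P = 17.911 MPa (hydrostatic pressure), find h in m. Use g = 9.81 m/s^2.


h = P * 1e6 / (g * rho)
h = 17.911 * 1e6 / (9.81 * 976.65)
h = 1869.4 m


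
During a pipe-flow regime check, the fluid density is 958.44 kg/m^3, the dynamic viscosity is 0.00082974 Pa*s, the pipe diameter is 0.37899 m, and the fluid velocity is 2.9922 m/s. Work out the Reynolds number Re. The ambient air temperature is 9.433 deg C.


Re = rho * vel * D / mu
Re = 958.44 * 2.9922 * 0.37899 / 0.00082974
Re = 1.3099e+06


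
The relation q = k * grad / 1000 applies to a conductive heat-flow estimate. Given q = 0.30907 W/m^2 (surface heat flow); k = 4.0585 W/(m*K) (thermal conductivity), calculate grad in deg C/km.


grad = q * 1000 / k
grad = 0.30907 * 1000 / 4.0585
grad = 76.154 deg C/km


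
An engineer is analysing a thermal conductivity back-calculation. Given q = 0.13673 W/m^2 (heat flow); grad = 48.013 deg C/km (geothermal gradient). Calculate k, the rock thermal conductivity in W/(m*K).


k = q / (grad / 1000)
k = 0.13673 / (48.013 / 1000)
k = 2.8478 W/(m*K)


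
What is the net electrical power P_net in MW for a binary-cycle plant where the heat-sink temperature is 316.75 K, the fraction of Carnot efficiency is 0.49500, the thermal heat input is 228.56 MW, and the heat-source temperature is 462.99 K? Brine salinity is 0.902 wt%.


Step 1: eta = (1 - Tc/Th)*f = (1 - 316.75/462.99)*0.495 = 0.1563507
Step 2: P_net = eta * Q_in = 0.1563507 * 228.56 = 35.736 MW
P_net = 35.736 MW


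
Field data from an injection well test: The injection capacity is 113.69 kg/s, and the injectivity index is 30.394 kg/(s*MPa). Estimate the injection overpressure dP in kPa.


dP = mdot * 1000 / II
dP = 113.69 * 1000 / 30.394
dP = 3740.5 kPa


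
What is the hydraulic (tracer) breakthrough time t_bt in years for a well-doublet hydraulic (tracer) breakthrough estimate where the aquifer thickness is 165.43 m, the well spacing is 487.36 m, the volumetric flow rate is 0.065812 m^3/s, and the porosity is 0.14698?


t_bt = pi * hr * phi * L^2 / (3 * Qv) / (365.25*86400)
t_bt = pi * 165.43 * 0.14698 * 487.36^2 / (3 * 0.065812) / (365.25*86400)
t_bt = 2.9120 years


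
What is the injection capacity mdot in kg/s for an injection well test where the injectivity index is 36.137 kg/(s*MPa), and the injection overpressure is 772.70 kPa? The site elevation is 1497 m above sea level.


mdot = II * dP / 1000
mdot = 36.137 * 772.70 / 1000
mdot = 27.923 kg/s


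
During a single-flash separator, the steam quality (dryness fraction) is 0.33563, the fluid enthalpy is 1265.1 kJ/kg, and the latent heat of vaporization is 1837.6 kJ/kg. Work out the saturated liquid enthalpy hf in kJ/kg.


hf = h - x * hfg
hf = 1265.1 - 0.33563 * 1837.6
hf = 648.35 kJ/kg


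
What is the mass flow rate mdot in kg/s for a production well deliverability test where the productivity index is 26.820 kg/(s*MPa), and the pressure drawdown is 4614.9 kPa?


mdot = PI * dP / 1000
mdot = 26.820 * 4614.9 / 1000
mdot = 123.77 kg/s


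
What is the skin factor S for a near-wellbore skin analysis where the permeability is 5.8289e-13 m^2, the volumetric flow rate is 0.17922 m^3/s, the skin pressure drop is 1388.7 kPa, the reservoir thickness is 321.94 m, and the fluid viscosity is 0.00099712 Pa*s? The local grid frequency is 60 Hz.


S = dP_s * 1000 * 2*pi*k*hr / (q*mu)
S = 1388.7 * 1000 * 2*pi*5.8289e-13*321.94 / (0.17922*0.00099712)
S = 9.1625


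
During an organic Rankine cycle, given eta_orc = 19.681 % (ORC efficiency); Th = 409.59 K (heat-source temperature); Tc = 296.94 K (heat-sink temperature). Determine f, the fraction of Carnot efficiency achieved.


f = (eta_orc/100) / (1 - Tc/Th)
f = (19.681/100) / (1 - 296.94/409.59)
f = 0.71559


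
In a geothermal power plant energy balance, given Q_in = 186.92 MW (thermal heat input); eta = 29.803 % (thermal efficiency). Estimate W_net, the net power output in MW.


W_net = eta / 100 * Q_in
W_net = 29.803 / 100 * 186.92
W_net = 55.708 MW


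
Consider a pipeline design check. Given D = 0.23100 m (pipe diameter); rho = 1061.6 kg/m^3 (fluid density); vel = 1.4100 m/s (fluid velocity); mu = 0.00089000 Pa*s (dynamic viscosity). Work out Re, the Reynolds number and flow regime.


Step 1: Re = rho*vel*D/mu = 1061.6*1.41*0.231/0.00089 = 3.8851e+05
Step 2: Re = 3.8851e+05 > 4000, so flow is turbulent.
Re = 3.8851e+05 (turbulent)


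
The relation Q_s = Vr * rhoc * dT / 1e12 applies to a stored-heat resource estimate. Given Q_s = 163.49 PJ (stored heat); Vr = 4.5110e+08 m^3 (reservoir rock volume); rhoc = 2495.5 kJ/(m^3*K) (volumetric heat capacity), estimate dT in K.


dT = Q_s * 1e12 / (Vr * rhoc)
dT = 163.49 * 1e12 / (4.5110e+08 * 2495.5)
dT = 145.23 K


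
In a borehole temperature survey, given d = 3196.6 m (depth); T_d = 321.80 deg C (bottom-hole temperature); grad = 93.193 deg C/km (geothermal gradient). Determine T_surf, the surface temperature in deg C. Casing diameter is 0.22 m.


T_surf = T_d - grad * d / 1000
T_surf = 321.80 - 93.193 * 3196.6 / 1000
T_surf = 23.899 deg C


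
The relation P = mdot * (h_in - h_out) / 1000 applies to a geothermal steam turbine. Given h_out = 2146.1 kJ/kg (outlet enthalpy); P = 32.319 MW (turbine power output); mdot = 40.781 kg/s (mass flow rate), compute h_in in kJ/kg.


h_in = h_out + P * 1000 / mdot
h_in = 2146.1 + 32.319 * 1000 / 40.781
h_in = 2938.6 kJ/kg


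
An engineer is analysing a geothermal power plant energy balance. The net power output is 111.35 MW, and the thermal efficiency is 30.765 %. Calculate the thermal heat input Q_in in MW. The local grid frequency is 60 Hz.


Q_in = W_net / (eta / 100)
Q_in = 111.35 / (30.765 / 100)
Q_in = 361.94 MW


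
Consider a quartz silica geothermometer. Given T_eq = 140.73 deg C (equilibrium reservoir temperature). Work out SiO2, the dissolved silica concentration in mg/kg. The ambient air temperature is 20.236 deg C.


SiO2 = 10^(5.19 - 1309/(T_eq + 273.15))
SiO2 = 10^(5.19 - 1309/(140.73 + 273.15))
SiO2 = 106.47 mg/kg


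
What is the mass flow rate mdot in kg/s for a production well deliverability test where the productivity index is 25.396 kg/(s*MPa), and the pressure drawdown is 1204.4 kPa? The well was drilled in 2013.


mdot = PI * dP / 1000
mdot = 25.396 * 1204.4 / 1000
mdot = 30.587 kg/s


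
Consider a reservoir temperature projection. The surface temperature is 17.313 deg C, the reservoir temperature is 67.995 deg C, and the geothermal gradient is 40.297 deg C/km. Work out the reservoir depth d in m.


d = (T_res - T_surf) / grad * 1000
d = (67.995 - 17.313) / 40.297 * 1000
d = 1257.7 m


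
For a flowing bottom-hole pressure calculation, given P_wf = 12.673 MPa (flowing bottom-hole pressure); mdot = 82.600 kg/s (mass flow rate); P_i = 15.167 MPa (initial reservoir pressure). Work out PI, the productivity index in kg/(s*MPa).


PI = mdot / (P_i - P_wf)
PI = 82.600 / (15.167 - 12.673)
PI = 33.119 kg/(s*MPa)


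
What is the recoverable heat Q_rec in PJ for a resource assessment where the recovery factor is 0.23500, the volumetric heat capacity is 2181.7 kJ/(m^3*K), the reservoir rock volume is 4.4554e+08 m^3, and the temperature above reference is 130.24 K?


Step 1: Q_s = Vr*rhoc*dT/1e12 = 4.4554e+08*2181.7*130.24/1e12 = 126.5978 PJ
Step 2: Q_rec = Q_s * RF = 126.5978 * 0.235 = 29.750 PJ
Q_rec = 29.750 PJ


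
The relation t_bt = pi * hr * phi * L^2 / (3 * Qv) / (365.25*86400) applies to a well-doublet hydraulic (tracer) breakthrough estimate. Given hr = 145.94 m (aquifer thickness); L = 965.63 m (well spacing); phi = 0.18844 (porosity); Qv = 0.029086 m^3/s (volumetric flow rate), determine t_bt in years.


t_bt = pi * hr * phi * L^2 / (3 * Qv) / (365.25*86400)
t_bt = pi * 145.94 * 0.18844 * 965.63^2 / (3 * 0.029086) / (365.25*86400)
t_bt = 29.256 years


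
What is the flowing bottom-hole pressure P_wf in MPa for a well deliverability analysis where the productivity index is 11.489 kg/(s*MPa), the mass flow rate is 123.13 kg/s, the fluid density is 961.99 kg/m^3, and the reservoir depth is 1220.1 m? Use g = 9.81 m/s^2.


Step 1: P_i = rho*g*h/1e6 = 961.99*9.81*1220.1/1e6 = 11.51423 MPa
Step 2: P_wf = P_i - mdot/PI = 11.51423 - 123.13/11.489 = 0.79702 MPa
P_wf = 0.79702 MPa


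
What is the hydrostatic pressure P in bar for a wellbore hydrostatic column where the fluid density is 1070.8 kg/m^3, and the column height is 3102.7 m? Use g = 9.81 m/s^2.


P = rho * g * h / 1e6
P = 1070.8 * 9.81 * 3102.7 / 1e6
P = 32.59246 MPa
Convert: 32.59246 MPa * 10.0 = 325.92 bar
P = 325.92 bar


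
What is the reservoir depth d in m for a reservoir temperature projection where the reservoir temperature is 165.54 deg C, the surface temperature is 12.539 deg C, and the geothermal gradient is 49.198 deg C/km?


d = (T_res - T_surf) / grad * 1000
d = (165.54 - 12.539) / 49.198 * 1000
d = 3109.9 m


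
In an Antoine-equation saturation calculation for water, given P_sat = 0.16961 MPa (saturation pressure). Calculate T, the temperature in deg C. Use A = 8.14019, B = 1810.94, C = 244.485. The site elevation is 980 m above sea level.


T = B / (A - log10(P_sat * 760 / 0.101325)) - C
T = 1810.94 / (8.14019 - log10(0.16961 * 760 / 0.101325)) - 244.485
T = 115.14 deg C


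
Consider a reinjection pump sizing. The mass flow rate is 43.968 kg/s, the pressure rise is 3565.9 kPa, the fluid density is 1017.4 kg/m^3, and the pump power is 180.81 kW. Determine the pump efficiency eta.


eta = mdot * dP / (rho * P_pump)
eta = 43.968 * 3565.9 / (1017.4 * 180.81)
eta = 0.85230


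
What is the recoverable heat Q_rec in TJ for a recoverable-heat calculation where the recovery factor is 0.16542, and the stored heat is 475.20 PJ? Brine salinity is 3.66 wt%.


Q_rec = Q_s * RF
Q_rec = 475.20 * 0.16542
Q_rec = 78.60758 PJ
Convert: 78.60758 PJ * 1000.0 = 78608 TJ
Q_rec = 78608 TJ


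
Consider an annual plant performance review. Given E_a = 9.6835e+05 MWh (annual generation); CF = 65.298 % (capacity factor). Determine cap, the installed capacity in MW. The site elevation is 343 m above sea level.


cap = E_a / (CF/100 * 8760)
cap = 9.6835e+05 / (65.298/100 * 8760)
cap = 169.29 MW


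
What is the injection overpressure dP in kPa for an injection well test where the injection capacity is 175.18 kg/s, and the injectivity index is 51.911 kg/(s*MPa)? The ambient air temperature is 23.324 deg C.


dP = mdot * 1000 / II
dP = 175.18 * 1000 / 51.911
dP = 3374.6 kPa


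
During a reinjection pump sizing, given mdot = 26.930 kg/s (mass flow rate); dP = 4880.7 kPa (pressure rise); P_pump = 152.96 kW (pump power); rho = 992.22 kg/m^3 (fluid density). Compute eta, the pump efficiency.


eta = mdot * dP / (rho * P_pump)
eta = 26.930 * 4880.7 / (992.22 * 152.96)
eta = 0.86603


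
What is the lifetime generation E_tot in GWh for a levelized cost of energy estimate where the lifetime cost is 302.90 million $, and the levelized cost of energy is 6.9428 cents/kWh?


E_tot = C_tot / LCOE * 100
E_tot = 302.90 / 6.9428 * 100
E_tot = 4362.8 GWh


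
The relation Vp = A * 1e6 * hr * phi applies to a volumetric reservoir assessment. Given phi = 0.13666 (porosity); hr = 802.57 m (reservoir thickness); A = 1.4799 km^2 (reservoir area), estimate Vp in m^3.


Vp = A * 1e6 * hr * phi
Vp = 1.4799 * 1e6 * 802.57 * 0.13666
Vp = 1.6231e+08 m^3
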